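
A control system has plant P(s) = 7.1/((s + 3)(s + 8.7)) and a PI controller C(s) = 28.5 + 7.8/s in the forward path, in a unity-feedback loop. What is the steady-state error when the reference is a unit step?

The open loop C(s)P(s) has a pole at the origin (type 1), so the static position error constant is infinite and e_ss = 1/(1+∞) = 0.

0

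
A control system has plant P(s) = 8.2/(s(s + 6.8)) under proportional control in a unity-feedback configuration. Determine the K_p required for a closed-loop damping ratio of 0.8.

K_p = 2.2

Closed-loop characteristic equation: s² + 6.8s + K_p·8.2 = 0.
So ω_n = √(8.2K_p) and 2ζω_n = 6.8, giving ζ = 6.8/(2√(8.2K_p)).
Setting ζ = 0.8: √(8.2K_p) = 6.8/(2·0.8) = 4.25, so K_p = 18.06/8.2 = 2.2.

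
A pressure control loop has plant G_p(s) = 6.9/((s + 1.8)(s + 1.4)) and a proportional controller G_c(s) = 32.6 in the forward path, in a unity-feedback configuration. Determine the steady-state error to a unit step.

The loop is type 0. Static position error constant K_pos = G_c(0)·G_p(0) = 32.6·2.738 = 89.26.
Steady-state error to a unit step: e_ss = 1/(1+K_pos) = 1/90.26 = 0.0111.

0.0111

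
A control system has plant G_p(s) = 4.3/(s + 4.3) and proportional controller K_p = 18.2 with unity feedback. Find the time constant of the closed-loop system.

τ = 0.0121 s

Closed-loop transfer function: T(s) = K_p·G_p(s)/(1 + K_p·G_p(s)) = 78.26/(s + 4.3 + 78.26) = 78.26/(s + 82.56).
Time constant τ = 1/82.56 = 0.0121 s.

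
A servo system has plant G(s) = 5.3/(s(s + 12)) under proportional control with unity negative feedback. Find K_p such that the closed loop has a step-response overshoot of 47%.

From %OS = 100·exp(−πζ/√(1−ζ²)) = 47%, ζ = −ln(0.47)/√(π²+ln²(0.47)) = 0.2337.
Characteristic equation s² + 12s + 5.3K_p = 0 gives ζ = 12/(2√(5.3K_p)).
Setting ζ = 0.2337: √(5.3K_p) = 12/(2·0.2337) = 25.68, so K_p = 659.3/5.3 = 124.

K_p = 124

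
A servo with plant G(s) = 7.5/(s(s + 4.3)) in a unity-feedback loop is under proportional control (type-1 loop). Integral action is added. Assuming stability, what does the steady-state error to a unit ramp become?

0

The integrator raises the loop to type 2, so K_v → ∞ and e_ss to a ramp is zero.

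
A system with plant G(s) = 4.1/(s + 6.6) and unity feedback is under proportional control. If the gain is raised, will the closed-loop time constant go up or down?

Closed-loop pole is at s = −(6.6+K_p·4.1); larger K_p moves it further left, so τ = 1/(6.6+K_p·4.1) decreases.

decrease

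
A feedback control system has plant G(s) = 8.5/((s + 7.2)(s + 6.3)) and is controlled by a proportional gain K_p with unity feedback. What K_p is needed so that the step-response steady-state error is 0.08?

K_p = 61.4

Steady-state error for a unit step on this type-0 loop is 1/(1 + K_p·G(0)).
G(0) = 0.1874. Require 1/(1 + K_p·0.1874) = 0.08, so 1 + 0.1874·K_p = 12.5.
K_p = (12.5 − 1)/0.1874 = 61.4.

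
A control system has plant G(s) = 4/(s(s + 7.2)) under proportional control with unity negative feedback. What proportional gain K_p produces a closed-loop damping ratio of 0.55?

K_p = 10.7

Closed-loop characteristic equation: s² + 7.2s + K_p·4 = 0.
So ω_n = √(4K_p) and 2ζω_n = 7.2, giving ζ = 7.2/(2√(4K_p)).
Setting ζ = 0.55: √(4K_p) = 7.2/(2·0.55) = 6.545, so K_p = 42.84/4 = 10.7.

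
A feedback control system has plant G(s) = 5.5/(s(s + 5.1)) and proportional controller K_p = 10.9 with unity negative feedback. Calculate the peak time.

T_p = 0.43 s

The closed-loop denominator s² + 5.1s + 59.95 gives ω_n = √59.95 = 7.743 and ζ = 5.1/(2ω_n) = 0.3293.
Damped frequency ω_d = ω_n√(1−ζ²) = 7.311 rad/s, so peak time T_p = π/ω_d = 0.43 s.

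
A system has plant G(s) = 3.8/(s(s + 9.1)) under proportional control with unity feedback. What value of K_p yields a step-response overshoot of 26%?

From %OS = 100·exp(−πζ/√(1−ζ²)) = 26%, ζ = −ln(0.26)/√(π²+ln²(0.26)) = 0.3941.
Characteristic equation s² + 9.1s + 3.8K_p = 0 gives ζ = 9.1/(2√(3.8K_p)).
Setting ζ = 0.3941: √(3.8K_p) = 9.1/(2·0.3941) = 11.55, so K_p = 133.3/3.8 = 35.1.

K_p = 35.1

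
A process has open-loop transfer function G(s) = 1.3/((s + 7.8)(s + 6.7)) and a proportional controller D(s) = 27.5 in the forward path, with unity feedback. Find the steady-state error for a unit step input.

0.594

The loop is type 0. Static position error constant K_pos = D(0)·G(0) = 27.5·0.02488 = 0.6841.
Steady-state error to a unit step: e_ss = 1/(1+K_pos) = 1/1.684 = 0.594.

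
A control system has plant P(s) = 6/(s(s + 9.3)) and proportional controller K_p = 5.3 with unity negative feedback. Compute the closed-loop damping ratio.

ζ = 0.825

With unity feedback the closed-loop characteristic equation is s² + 9.3s + 5.3·6 = s² + 9.3s + 31.8 = 0.
Matching s² + 2ζω_n s + ω_n²: ω_n = √31.8 = 5.639 rad/s and 2ζω_n = 9.3, so ζ = 9.3/(2·5.639) = 0.825.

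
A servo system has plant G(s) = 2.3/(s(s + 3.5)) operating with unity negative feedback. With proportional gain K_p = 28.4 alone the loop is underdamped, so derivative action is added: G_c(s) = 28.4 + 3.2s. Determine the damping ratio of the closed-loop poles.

Forward path: (28.4 + 3.2s)·2.3/(s(s+3.5)). The closed-loop characteristic equation is s² + (3.5 + 2.3·3.2)s + 2.3·28.4 = 0.
That is s² + 10.86s + 65.32 = 0, so ω_n = 8.082 rad/s and ζ = 10.86/(2·8.082) = 0.6719.

ζ = 0.672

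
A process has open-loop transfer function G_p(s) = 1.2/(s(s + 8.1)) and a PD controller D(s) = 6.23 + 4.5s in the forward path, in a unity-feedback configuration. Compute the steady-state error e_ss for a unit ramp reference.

The loop has one pole at the origin (type 1). Velocity error constant K_v = lim_{s→0} s·D(s)G_p(s) = 6.23·1.2/8.1 = 0.923.
Steady-state error to a unit ramp: e_ss = 1/K_v = 1.08.

1.08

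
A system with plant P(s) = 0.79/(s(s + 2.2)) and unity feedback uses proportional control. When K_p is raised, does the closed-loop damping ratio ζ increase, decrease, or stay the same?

decrease

ζ = 2.2/(2√(0.79K_p)); increasing K_p raises the denominator, so ζ falls.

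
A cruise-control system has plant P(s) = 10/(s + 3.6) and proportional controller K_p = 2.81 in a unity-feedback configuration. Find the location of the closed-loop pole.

Closed-loop transfer function: T(s) = K_p·P(s)/(1 + K_p·P(s)) = 28.1/(s + 3.6 + 28.1) = 28.1/(s + 31.7).
The closed-loop pole is at s = −31.7.

s = -31.7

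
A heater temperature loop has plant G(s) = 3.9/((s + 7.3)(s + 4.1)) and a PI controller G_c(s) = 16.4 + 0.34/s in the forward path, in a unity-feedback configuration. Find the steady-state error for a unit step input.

0

The open loop G_c(s)G(s) has a pole at the origin (type 1), so the static position error constant is infinite and e_ss = 1/(1+∞) = 0.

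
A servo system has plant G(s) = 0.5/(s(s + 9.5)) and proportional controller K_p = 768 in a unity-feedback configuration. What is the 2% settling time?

Closed-loop characteristic equation: s² + 9.5s + 384 = 0, so ω_n = 19.6 rad/s and ζ = 9.5/(2·19.6) = 0.2424.
2% settling time T_s ≈ 4/(ζω_n) = 4/4.75 = 0.842 s.

T_s ≈ 0.842 s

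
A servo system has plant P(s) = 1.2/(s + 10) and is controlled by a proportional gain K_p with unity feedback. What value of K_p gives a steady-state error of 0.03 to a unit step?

The loop is type 0, so e_ss(step) = 1/(1 + K_pos) with K_pos = K_p·P(0).
P(0) = 0.12. Require 1/(1 + K_p·0.12) = 0.03, so 1 + 0.12·K_p = 33.33.
K_p = (33.33 − 1)/0.12 = 269.

K_p = 269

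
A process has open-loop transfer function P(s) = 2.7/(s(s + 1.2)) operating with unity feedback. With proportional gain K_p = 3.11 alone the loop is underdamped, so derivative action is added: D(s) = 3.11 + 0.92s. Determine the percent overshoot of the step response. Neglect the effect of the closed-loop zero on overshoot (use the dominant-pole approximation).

Forward path: (3.11 + 0.92s)·2.7/(s(s+1.2)). The closed-loop characteristic equation is s² + (1.2 + 2.7·0.92)s + 2.7·3.11 = 0.
That is s² + 3.684s + 8.397 = 0, so ω_n = 2.898 rad/s and ζ = 3.684/(2·2.898) = 0.6357.
%OS = 100·exp(−πζ/√(1−ζ²)) = 7.53%.

7.53%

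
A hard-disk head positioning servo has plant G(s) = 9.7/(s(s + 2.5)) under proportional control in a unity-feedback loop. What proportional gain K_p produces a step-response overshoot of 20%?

From %OS = 100·exp(−πζ/√(1−ζ²)) = 20%, ζ = −ln(0.2)/√(π²+ln²(0.2)) = 0.4559.
Characteristic equation s² + 2.5s + 9.7K_p = 0 gives ζ = 2.5/(2√(9.7K_p)).
Setting ζ = 0.4559: √(9.7K_p) = 2.5/(2·0.4559) = 2.742, so K_p = 7.516/9.7 = 0.775.

K_p = 0.775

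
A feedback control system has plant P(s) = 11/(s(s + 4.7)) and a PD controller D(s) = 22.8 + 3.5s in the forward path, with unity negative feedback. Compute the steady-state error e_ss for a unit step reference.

0

The open loop D(s)P(s) has a pole at the origin (type 1), so the static position error constant is infinite and e_ss = 1/(1+∞) = 0.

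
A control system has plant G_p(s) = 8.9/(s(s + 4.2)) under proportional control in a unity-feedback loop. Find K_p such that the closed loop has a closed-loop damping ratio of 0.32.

K_p = 4.84

Closed-loop characteristic equation: s² + 4.2s + K_p·8.9 = 0.
So ω_n = √(8.9K_p) and 2ζω_n = 4.2, giving ζ = 4.2/(2√(8.9K_p)).
Setting ζ = 0.32: √(8.9K_p) = 4.2/(2·0.32) = 6.562, so K_p = 43.07/8.9 = 4.84.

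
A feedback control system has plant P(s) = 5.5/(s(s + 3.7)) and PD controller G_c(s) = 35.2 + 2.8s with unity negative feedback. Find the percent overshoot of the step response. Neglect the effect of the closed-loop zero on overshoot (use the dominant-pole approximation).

5.16%

Forward path: (35.2 + 2.8s)·5.5/(s(s+3.7)). The closed-loop characteristic equation is s² + (3.7 + 5.5·2.8)s + 5.5·35.2 = 0.
That is s² + 19.1s + 193.6 = 0, so ω_n = 13.91 rad/s and ζ = 19.1/(2·13.91) = 0.6864.
%OS = 100·exp(−πζ/√(1−ζ²)) = 5.16%.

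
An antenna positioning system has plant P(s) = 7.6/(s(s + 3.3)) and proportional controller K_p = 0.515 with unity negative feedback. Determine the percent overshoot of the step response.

The closed-loop denominator s² + 3.3s + 3.914 gives ω_n = √3.914 = 1.978 and ζ = 3.3/(2ω_n) = 0.834.
%OS = 100·exp(−πζ/√(1−ζ²)) = 100·exp(−π·0.834/√0.3044) = 0.866%.

0.866%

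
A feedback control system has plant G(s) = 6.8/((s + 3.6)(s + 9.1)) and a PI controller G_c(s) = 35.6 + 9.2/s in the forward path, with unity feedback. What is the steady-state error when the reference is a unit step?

The open loop G_c(s)G(s) has a pole at the origin (type 1), so the static position error constant is infinite and e_ss = 1/(1+∞) = 0.

0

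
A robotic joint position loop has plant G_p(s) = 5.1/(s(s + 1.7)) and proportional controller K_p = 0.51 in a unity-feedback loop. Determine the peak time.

T_p = 2.29 s

The closed-loop denominator s² + 1.7s + 2.601 gives ω_n = √2.601 = 1.613 and ζ = 1.7/(2ω_n) = 0.527.
Damped frequency ω_d = ω_n√(1−ζ²) = 1.371 rad/s, so peak time T_p = π/ω_d = 2.29 s.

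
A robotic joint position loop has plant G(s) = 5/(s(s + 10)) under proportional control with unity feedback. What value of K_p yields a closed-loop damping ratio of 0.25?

K_p = 80

Closed-loop characteristic equation: s² + 10s + K_p·5 = 0.
So ω_n = √(5K_p) and 2ζω_n = 10, giving ζ = 10/(2√(5K_p)).
Setting ζ = 0.25: √(5K_p) = 10/(2·0.25) = 20, so K_p = 400/5 = 80.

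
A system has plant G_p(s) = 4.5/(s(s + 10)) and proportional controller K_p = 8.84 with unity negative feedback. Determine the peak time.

T_p = 0.817 s

Closed-loop characteristic equation: s² + 10s + 39.78 = 0, so ω_n = 6.307 rad/s and ζ = 10/(2·6.307) = 0.7928.
Damped frequency ω_d = ω_n√(1−ζ²) = 3.844 rad/s, so peak time T_p = π/ω_d = 0.817 s.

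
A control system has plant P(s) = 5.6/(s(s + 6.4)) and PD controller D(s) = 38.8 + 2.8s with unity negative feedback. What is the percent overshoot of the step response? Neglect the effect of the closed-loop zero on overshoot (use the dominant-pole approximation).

2.87%

Forward path: (38.8 + 2.8s)·5.6/(s(s+6.4)). The closed-loop characteristic equation is s² + (6.4 + 5.6·2.8)s + 5.6·38.8 = 0.
That is s² + 22.08s + 217.3 = 0, so ω_n = 14.74 rad/s and ζ = 22.08/(2·14.74) = 0.749.
%OS = 100·exp(−πζ/√(1−ζ²)) = 2.87%.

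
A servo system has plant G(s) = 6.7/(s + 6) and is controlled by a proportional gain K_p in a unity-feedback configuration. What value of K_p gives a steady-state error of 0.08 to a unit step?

Steady-state error for a unit step on this type-0 loop is 1/(1 + K_p·G(0)).
G(0) = 1.117. Require 1/(1 + K_p·1.117) = 0.08, so 1 + 1.117·K_p = 12.5.
K_p = (12.5 − 1)/1.117 = 10.3.

K_p = 10.3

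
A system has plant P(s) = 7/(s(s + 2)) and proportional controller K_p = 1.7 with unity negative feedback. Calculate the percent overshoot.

38.6%

From 1 + K_pP(s) = 0: s² + 2s + 11.9 = 0 ⇒ ω_n = 3.45, ζ = 0.2899.
%OS = 100·exp(−πζ/√(1−ζ²)) = 100·exp(−π·0.2899/√0.916) = 38.6%.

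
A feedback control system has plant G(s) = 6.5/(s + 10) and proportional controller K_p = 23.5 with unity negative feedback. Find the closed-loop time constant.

τ = 0.00614 s

Closed-loop transfer function: T(s) = K_p·G(s)/(1 + K_p·G(s)) = 152.8/(s + 10 + 152.8) = 152.8/(s + 162.8).
Time constant τ = 1/162.8 = 0.00614 s.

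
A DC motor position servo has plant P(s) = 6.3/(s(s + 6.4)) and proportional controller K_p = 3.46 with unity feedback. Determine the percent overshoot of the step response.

5.2%

Closed-loop characteristic equation: s² + 6.4s + 21.8 = 0, so ω_n = 4.669 rad/s and ζ = 6.4/(2·4.669) = 0.6854.
%OS = 100·exp(−πζ/√(1−ζ²)) = 100·exp(−π·0.6854/√0.5302) = 5.2%.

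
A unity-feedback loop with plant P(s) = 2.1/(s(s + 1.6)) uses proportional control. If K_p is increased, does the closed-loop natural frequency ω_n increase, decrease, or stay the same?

increase

ω_n = √(2.1·K_p), which grows with K_p.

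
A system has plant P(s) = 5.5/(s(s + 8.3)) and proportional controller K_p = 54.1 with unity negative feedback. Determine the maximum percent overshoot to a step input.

45.9%

Closed-loop characteristic equation: s² + 8.3s + 297.6 = 0, so ω_n = 17.25 rad/s and ζ = 8.3/(2·17.25) = 0.2406.
%OS = 100·exp(−πζ/√(1−ζ²)) = 100·exp(−π·0.2406/√0.9421) = 45.9%.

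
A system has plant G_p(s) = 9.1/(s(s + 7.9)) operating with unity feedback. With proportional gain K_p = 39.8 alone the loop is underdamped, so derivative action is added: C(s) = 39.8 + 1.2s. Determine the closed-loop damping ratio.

ζ = 0.494

Forward path: (39.8 + 1.2s)·9.1/(s(s+7.9)). The closed-loop characteristic equation is s² + (7.9 + 9.1·1.2)s + 9.1·39.8 = 0.
That is s² + 18.82s + 362.2 = 0, so ω_n = 19.03 rad/s and ζ = 18.82/(2·19.03) = 0.4945.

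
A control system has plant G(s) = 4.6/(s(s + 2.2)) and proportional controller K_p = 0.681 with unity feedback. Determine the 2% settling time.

Closed-loop characteristic equation: s² + 2.2s + 3.133 = 0, so ω_n = 1.77 rad/s and ζ = 2.2/(2·1.77) = 0.6215.
2% settling time T_s ≈ 4/(ζω_n) = 4/1.1 = 3.64 s.

T_s ≈ 3.64 s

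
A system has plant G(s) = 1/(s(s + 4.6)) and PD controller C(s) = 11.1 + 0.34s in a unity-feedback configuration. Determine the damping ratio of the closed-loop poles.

Forward path: (11.1 + 0.34s)·1/(s(s+4.6)). The closed-loop characteristic equation is s² + (4.6 + 1·0.34)s + 1·11.1 = 0.
That is s² + 4.94s + 11.1 = 0, so ω_n = 3.332 rad/s and ζ = 4.94/(2·3.332) = 0.7414.

ζ = 0.741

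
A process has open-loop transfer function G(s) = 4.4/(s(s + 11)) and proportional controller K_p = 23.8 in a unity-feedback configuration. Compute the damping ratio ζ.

1 + K_p·G(s) = 0 gives s² + 11s + 104.7 = 0.
Matching s² + 2ζω_n s + ω_n²: ω_n = √104.7 = 10.23 rad/s and 2ζω_n = 11, so ζ = 11/(2·10.23) = 0.537.

ζ = 0.537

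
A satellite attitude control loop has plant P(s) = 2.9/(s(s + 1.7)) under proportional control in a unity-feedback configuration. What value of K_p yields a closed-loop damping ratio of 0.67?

Closed-loop characteristic equation: s² + 1.7s + K_p·2.9 = 0.
So ω_n = √(2.9K_p) and 2ζω_n = 1.7, giving ζ = 1.7/(2√(2.9K_p)).
Setting ζ = 0.67: √(2.9K_p) = 1.7/(2·0.67) = 1.269, so K_p = 1.609/2.9 = 0.555.

K_p = 0.555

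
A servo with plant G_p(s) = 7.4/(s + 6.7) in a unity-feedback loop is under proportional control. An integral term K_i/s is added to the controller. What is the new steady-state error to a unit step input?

The integrator makes K_pos = lim_{s→0} C(s)G(s) infinite, so e_ss = 1/(1+K_pos) = 0.

0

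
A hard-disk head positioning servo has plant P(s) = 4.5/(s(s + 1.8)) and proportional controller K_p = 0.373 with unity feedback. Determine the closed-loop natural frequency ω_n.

1 + K_p·P(s) = 0 gives s² + 1.8s + 1.679 = 0.
So ω_n² = 1.679 ⇒ ω_n = 1.296 rad/s, and ζ = 1.8/(2ω_n) = 0.695.

ω_n = 1.3 rad/s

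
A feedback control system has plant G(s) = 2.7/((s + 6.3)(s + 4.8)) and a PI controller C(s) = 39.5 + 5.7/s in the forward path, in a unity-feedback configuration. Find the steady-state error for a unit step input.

The open loop C(s)G(s) has a pole at the origin (type 1), so the static position error constant is infinite and e_ss = 1/(1+∞) = 0.

0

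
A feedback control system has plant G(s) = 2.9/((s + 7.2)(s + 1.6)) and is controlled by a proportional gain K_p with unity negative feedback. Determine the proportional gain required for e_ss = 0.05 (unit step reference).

For a type-0 loop with proportional control, e_ss = 1/(1 + K_p·G(0)).
G(0) = 0.2517. Require 1/(1 + K_p·0.2517) = 0.05, so 1 + 0.2517·K_p = 20.
K_p = (20 − 1)/0.2517 = 75.5.

K_p = 75.5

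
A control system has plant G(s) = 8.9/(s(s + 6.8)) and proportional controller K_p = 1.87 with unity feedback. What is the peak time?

T_p = 1.39 s

From 1 + K_pG(s) = 0: s² + 6.8s + 16.64 = 0 ⇒ ω_n = 4.08, ζ = 0.8334.
Damped frequency ω_d = ω_n√(1−ζ²) = 2.255 rad/s, so peak time T_p = π/ω_d = 1.39 s.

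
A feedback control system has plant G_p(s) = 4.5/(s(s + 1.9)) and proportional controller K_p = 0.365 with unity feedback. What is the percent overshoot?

From 1 + K_pG_p(s) = 0: s² + 1.9s + 1.643 = 0 ⇒ ω_n = 1.282, ζ = 0.7413.
%OS = 100·exp(−πζ/√(1−ζ²)) = 100·exp(−π·0.7413/√0.4505) = 3.11%.

3.11%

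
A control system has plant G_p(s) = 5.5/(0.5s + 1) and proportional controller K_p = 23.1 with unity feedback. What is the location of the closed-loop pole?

s = -256.1

Closed loop: T(s) = K_p·G_p/(1+K_p·G_p) = 127.1/(0.5s + 1 + 127.1), with pole at s = −(1 + 127.1)/0.5 = −256.1.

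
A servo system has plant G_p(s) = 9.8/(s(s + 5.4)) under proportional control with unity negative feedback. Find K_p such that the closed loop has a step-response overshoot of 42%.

From %OS = 100·exp(−πζ/√(1−ζ²)) = 42%, ζ = −ln(0.42)/√(π²+ln²(0.42)) = 0.2662.
Characteristic equation s² + 5.4s + 9.8K_p = 0 gives ζ = 5.4/(2√(9.8K_p)).
Setting ζ = 0.2662: √(9.8K_p) = 5.4/(2·0.2662) = 10.14, so K_p = 102.9/9.8 = 10.5.

K_p = 10.5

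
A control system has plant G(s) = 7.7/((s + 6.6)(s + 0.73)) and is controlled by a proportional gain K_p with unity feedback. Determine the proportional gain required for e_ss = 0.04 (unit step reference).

For a type-0 loop with proportional control, e_ss = 1/(1 + K_p·G(0)).
G(0) = 1.598. Require 1/(1 + K_p·1.598) = 0.04, so 1 + 1.598·K_p = 25.
K_p = (25 − 1)/1.598 = 15.

K_p = 15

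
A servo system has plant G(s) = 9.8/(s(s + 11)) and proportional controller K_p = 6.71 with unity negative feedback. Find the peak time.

From 1 + K_pG(s) = 0: s² + 11s + 65.76 = 0 ⇒ ω_n = 8.109, ζ = 0.6782.
Damped frequency ω_d = ω_n√(1−ζ²) = 5.959 rad/s, so peak time T_p = π/ω_d = 0.527 s.

T_p = 0.527 s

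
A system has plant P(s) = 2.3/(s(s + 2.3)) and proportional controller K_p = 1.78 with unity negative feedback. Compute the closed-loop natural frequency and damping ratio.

With unity feedback the closed-loop characteristic equation is s² + 2.3s + 1.78·2.3 = s² + 2.3s + 4.094 = 0.
Matching s² + 2ζω_n s + ω_n²: ω_n = √4.094 = 2.023 rad/s and 2ζω_n = 2.3, so ζ = 2.3/(2·2.023) = 0.568.

ω_n = 2.02 rad/s, ζ = 0.568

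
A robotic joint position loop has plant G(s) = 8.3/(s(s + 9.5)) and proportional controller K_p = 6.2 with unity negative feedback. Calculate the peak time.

T_p = 0.584 s

The closed-loop denominator s² + 9.5s + 51.46 gives ω_n = √51.46 = 7.174 and ζ = 9.5/(2ω_n) = 0.6622.
Damped frequency ω_d = ω_n√(1−ζ²) = 5.376 rad/s, so peak time T_p = π/ω_d = 0.584 s.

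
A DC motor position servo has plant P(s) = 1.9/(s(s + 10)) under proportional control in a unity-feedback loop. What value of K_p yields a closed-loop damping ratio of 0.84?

K_p = 18.6

Closed-loop characteristic equation: s² + 10s + K_p·1.9 = 0.
So ω_n = √(1.9K_p) and 2ζω_n = 10, giving ζ = 10/(2√(1.9K_p)).
Setting ζ = 0.84: √(1.9K_p) = 10/(2·0.84) = 5.952, so K_p = 35.43/1.9 = 18.6.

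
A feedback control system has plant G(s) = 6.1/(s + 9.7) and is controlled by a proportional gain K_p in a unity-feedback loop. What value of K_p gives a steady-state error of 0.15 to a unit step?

For a type-0 loop with proportional control, e_ss = 1/(1 + K_p·G(0)).
G(0) = 0.6289. Require 1/(1 + K_p·0.6289) = 0.15, so 1 + 0.6289·K_p = 6.667.
K_p = (6.667 − 1)/0.6289 = 9.01.

K_p = 9.01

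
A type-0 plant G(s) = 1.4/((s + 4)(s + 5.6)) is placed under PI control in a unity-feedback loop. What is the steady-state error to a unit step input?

0

The PI controller's integrator makes the forward path type 1, so e_ss to a step is zero.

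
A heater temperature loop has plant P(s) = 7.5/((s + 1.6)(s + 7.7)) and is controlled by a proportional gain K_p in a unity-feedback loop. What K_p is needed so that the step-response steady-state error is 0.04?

K_p = 39.4

Steady-state error for a unit step on this type-0 loop is 1/(1 + K_p·P(0)).
P(0) = 0.6088. Require 1/(1 + K_p·0.6088) = 0.04, so 1 + 0.6088·K_p = 25.
K_p = (25 − 1)/0.6088 = 39.4.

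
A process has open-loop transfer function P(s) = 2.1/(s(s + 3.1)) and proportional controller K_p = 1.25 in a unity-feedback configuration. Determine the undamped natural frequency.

The closed-loop denominator is s(s+3.1) + 1.25·2.1 = s² + 3.1s + 2.625.
Matching s² + 2ζω_n s + ω_n²: ω_n = √2.625 = 1.62 rad/s and 2ζω_n = 3.1, so ζ = 3.1/(2·1.62) = 0.957.

ω_n = 1.62 rad/s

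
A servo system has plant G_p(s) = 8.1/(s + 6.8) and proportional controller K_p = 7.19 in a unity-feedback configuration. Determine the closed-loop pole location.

s = -65.04

Closed-loop transfer function: T(s) = K_p·G_p(s)/(1 + K_p·G_p(s)) = 58.24/(s + 6.8 + 58.24) = 58.24/(s + 65.04).
The closed-loop pole is at s = −65.04.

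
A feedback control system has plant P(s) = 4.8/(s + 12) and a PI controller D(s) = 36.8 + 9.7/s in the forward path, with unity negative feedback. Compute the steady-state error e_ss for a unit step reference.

The open loop D(s)P(s) has a pole at the origin (type 1), so the static position error constant is infinite and e_ss = 1/(1+∞) = 0.

0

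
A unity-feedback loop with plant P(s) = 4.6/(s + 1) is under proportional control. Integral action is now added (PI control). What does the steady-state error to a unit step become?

0

The integrator makes K_pos = lim_{s→0} C(s)G(s) infinite, so e_ss = 1/(1+K_pos) = 0.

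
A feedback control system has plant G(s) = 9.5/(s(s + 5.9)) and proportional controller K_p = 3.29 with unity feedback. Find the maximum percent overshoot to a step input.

14.2%

From 1 + K_pG(s) = 0: s² + 5.9s + 31.25 = 0 ⇒ ω_n = 5.591, ζ = 0.5277.
%OS = 100·exp(−πζ/√(1−ζ²)) = 100·exp(−π·0.5277/√0.7216) = 14.2%.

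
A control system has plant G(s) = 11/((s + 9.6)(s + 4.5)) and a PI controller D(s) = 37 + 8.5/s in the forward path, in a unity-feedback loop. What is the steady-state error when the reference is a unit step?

0

The open loop D(s)G(s) has a pole at the origin (type 1), so the static position error constant is infinite and e_ss = 1/(1+∞) = 0.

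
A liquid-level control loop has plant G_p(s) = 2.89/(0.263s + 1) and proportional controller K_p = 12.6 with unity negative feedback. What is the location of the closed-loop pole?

s = -142.3

Closed loop: T(s) = K_p·G_p/(1+K_p·G_p) = 36.41/(0.263s + 1 + 36.41), with pole at s = −(1 + 36.41)/0.263 = −142.3.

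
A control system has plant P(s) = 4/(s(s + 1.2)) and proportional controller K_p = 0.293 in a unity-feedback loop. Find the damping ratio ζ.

ζ = 0.554

1 + K_p·P(s) = 0 gives s² + 1.2s + 1.172 = 0.
Matching s² + 2ζω_n s + ω_n²: ω_n = √1.172 = 1.083 rad/s and 2ζω_n = 1.2, so ζ = 1.2/(2·1.083) = 0.554.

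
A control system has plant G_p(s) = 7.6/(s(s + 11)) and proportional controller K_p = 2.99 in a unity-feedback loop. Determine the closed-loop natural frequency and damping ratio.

With unity feedback the closed-loop characteristic equation is s² + 11s + 2.99·7.6 = s² + 11s + 22.72 = 0.
Matching s² + 2ζω_n s + ω_n²: ω_n = √22.72 = 4.767 rad/s and 2ζω_n = 11, so ζ = 11/(2·4.767) = 1.15.

ω_n = 4.77 rad/s, ζ = 1.15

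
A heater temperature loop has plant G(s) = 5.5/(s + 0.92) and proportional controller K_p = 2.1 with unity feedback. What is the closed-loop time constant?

Closed-loop transfer function: T(s) = K_p·G(s)/(1 + K_p·G(s)) = 11.55/(s + 0.92 + 11.55) = 11.55/(s + 12.47).
Time constant τ = 1/12.47 = 0.0802 s.

τ = 0.0802 s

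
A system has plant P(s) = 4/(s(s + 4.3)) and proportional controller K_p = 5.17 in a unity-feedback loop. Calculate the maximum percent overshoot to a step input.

18.5%

From 1 + K_pP(s) = 0: s² + 4.3s + 20.68 = 0 ⇒ ω_n = 4.548, ζ = 0.4728.
%OS = 100·exp(−πζ/√(1−ζ²)) = 100·exp(−π·0.4728/√0.7765) = 18.5%.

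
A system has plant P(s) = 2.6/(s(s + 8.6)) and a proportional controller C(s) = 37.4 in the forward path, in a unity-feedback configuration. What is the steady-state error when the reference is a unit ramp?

0.0884

The loop has one pole at the origin (type 1). Velocity error constant K_v = lim_{s→0} s·C(s)P(s) = 37.4·2.6/8.6 = 11.31.
Steady-state error to a unit ramp: e_ss = 1/K_v = 0.0884.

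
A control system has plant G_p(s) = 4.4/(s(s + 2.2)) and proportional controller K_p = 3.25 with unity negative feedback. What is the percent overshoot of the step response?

38.5%

From 1 + K_pG_p(s) = 0: s² + 2.2s + 14.3 = 0 ⇒ ω_n = 3.782, ζ = 0.2909.
%OS = 100·exp(−πζ/√(1−ζ²)) = 100·exp(−π·0.2909/√0.9154) = 38.5%.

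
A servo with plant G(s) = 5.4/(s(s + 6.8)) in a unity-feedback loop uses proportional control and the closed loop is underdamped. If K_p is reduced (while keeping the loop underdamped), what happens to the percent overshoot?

ζ = 6.8/(2√(5.4K_p)) rises as K_p falls; higher damping means less overshoot.

decrease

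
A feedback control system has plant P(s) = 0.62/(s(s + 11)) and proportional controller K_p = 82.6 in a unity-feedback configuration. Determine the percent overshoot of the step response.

From 1 + K_pP(s) = 0: s² + 11s + 51.21 = 0 ⇒ ω_n = 7.156, ζ = 0.7686.
%OS = 100·exp(−πζ/√(1−ζ²)) = 100·exp(−π·0.7686/√0.4093) = 2.3%.

2.3%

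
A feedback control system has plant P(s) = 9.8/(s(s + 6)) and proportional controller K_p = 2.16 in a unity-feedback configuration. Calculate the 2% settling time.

From 1 + K_pP(s) = 0: s² + 6s + 21.17 = 0 ⇒ ω_n = 4.601, ζ = 0.6521.
2% settling time T_s ≈ 4/(ζω_n) = 4/3 = 1.33 s.

T_s ≈ 1.33 s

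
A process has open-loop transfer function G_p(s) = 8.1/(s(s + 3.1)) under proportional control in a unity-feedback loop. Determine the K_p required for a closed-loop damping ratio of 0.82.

Closed-loop characteristic equation: s² + 3.1s + K_p·8.1 = 0.
So ω_n = √(8.1K_p) and 2ζω_n = 3.1, giving ζ = 3.1/(2√(8.1K_p)).
Setting ζ = 0.82: √(8.1K_p) = 3.1/(2·0.82) = 1.89, so K_p = 3.573/8.1 = 0.441.

K_p = 0.441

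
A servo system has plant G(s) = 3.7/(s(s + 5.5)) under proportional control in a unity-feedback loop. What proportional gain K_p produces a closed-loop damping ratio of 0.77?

K_p = 3.45

Closed-loop characteristic equation: s² + 5.5s + K_p·3.7 = 0.
So ω_n = √(3.7K_p) and 2ζω_n = 5.5, giving ζ = 5.5/(2√(3.7K_p)).
Setting ζ = 0.77: √(3.7K_p) = 5.5/(2·0.77) = 3.571, so K_p = 12.76/3.7 = 3.45.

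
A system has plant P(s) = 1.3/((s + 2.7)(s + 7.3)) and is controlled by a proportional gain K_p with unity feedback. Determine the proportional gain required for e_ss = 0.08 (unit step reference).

Steady-state error for a unit step on this type-0 loop is 1/(1 + K_p·P(0)).
P(0) = 0.06596. Require 1/(1 + K_p·0.06596) = 0.08, so 1 + 0.06596·K_p = 12.5.
K_p = (12.5 − 1)/0.06596 = 174.

K_p = 174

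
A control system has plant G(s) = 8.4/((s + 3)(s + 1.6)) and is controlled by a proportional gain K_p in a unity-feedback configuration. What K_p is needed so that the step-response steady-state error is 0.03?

K_p = 18.5

Steady-state error for a unit step on this type-0 loop is 1/(1 + K_p·G(0)).
G(0) = 1.75. Require 1/(1 + K_p·1.75) = 0.03, so 1 + 1.75·K_p = 33.33.
K_p = (33.33 − 1)/1.75 = 18.5.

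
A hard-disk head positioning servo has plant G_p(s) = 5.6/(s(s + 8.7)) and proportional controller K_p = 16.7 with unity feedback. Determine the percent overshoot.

From 1 + K_pG_p(s) = 0: s² + 8.7s + 93.52 = 0 ⇒ ω_n = 9.671, ζ = 0.4498.
%OS = 100·exp(−πζ/√(1−ζ²)) = 100·exp(−π·0.4498/√0.7977) = 20.6%.

20.6%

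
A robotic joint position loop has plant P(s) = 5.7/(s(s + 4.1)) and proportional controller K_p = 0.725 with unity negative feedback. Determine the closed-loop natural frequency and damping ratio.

With unity feedback the closed-loop characteristic equation is s² + 4.1s + 0.725·5.7 = s² + 4.1s + 4.133 = 0.
Matching s² + 2ζω_n s + ω_n²: ω_n = √4.133 = 2.033 rad/s and 2ζω_n = 4.1, so ζ = 4.1/(2·2.033) = 1.01.

ω_n = 2.03 rad/s, ζ = 1.01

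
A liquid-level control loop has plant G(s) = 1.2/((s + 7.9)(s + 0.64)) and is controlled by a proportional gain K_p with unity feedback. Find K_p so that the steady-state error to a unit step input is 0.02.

The loop is type 0, so e_ss(step) = 1/(1 + K_pos) with K_pos = K_p·G(0).
G(0) = 0.2373. Require 1/(1 + K_p·0.2373) = 0.02, so 1 + 0.2373·K_p = 50.
K_p = (50 − 1)/0.2373 = 206.

K_p = 206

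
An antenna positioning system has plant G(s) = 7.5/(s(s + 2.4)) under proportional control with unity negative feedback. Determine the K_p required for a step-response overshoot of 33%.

K_p = 1.73

From %OS = 100·exp(−πζ/√(1−ζ²)) = 33%, ζ = −ln(0.33)/√(π²+ln²(0.33)) = 0.3328.
Characteristic equation s² + 2.4s + 7.5K_p = 0 gives ζ = 2.4/(2√(7.5K_p)).
Setting ζ = 0.3328: √(7.5K_p) = 2.4/(2·0.3328) = 3.606, so K_p = 13/7.5 = 1.73.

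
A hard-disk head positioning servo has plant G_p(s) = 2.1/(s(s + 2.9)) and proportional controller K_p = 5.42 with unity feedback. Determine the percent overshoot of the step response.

22.4%

Closed-loop characteristic equation: s² + 2.9s + 11.38 = 0, so ω_n = 3.374 rad/s and ζ = 2.9/(2·3.374) = 0.4298.
%OS = 100·exp(−πζ/√(1−ζ²)) = 100·exp(−π·0.4298/√0.8153) = 22.4%.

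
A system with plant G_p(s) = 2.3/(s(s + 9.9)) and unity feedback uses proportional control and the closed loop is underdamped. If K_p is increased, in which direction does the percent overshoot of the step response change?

increase

Characteristic equation s² + 9.9s + K_p·2.3 = 0: raising K_p raises ω_n while 2ζω_n = 9.9 is fixed, so ζ falls and overshoot grows.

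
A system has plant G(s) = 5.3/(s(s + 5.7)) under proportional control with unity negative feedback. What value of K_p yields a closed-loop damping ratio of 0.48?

K_p = 6.65

Closed-loop characteristic equation: s² + 5.7s + K_p·5.3 = 0.
So ω_n = √(5.3K_p) and 2ζω_n = 5.7, giving ζ = 5.7/(2√(5.3K_p)).
Setting ζ = 0.48: √(5.3K_p) = 5.7/(2·0.48) = 5.938, so K_p = 35.25/5.3 = 6.65.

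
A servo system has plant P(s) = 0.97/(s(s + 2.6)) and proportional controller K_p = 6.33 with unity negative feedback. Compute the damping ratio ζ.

ζ = 0.525

1 + K_p·P(s) = 0 gives s² + 2.6s + 6.14 = 0.
Matching s² + 2ζω_n s + ω_n²: ω_n = √6.14 = 2.478 rad/s and 2ζω_n = 2.6, so ζ = 2.6/(2·2.478) = 0.525.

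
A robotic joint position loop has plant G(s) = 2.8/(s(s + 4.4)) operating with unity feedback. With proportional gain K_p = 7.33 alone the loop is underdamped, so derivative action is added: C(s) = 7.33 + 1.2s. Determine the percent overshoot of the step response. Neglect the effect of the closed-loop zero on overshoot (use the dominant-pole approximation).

0.545%

Forward path: (7.33 + 1.2s)·2.8/(s(s+4.4)). The closed-loop characteristic equation is s² + (4.4 + 2.8·1.2)s + 2.8·7.33 = 0.
That is s² + 7.76s + 20.52 = 0, so ω_n = 4.53 rad/s and ζ = 7.76/(2·4.53) = 0.8564.
%OS = 100·exp(−πζ/√(1−ζ²)) = 0.545%.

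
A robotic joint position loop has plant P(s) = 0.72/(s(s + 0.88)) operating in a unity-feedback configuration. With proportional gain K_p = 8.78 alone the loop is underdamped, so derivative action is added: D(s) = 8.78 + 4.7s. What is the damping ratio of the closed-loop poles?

Forward path: (8.78 + 4.7s)·0.72/(s(s+0.88)). The closed-loop characteristic equation is s² + (0.88 + 0.72·4.7)s + 0.72·8.78 = 0.
That is s² + 4.264s + 6.322 = 0, so ω_n = 2.514 rad/s and ζ = 4.264/(2·2.514) = 0.848.

ζ = 0.848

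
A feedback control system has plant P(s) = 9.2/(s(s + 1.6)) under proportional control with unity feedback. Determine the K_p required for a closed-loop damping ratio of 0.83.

K_p = 0.101

Closed-loop characteristic equation: s² + 1.6s + K_p·9.2 = 0.
So ω_n = √(9.2K_p) and 2ζω_n = 1.6, giving ζ = 1.6/(2√(9.2K_p)).
Setting ζ = 0.83: √(9.2K_p) = 1.6/(2·0.83) = 0.9639, so K_p = 0.929/9.2 = 0.101.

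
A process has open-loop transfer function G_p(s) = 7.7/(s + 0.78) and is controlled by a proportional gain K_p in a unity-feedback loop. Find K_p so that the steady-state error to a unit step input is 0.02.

For a type-0 loop with proportional control, e_ss = 1/(1 + K_p·G_p(0)).
G_p(0) = 9.872. Require 1/(1 + K_p·9.872) = 0.02, so 1 + 9.872·K_p = 50.
K_p = (50 − 1)/9.872 = 4.96.

K_p = 4.96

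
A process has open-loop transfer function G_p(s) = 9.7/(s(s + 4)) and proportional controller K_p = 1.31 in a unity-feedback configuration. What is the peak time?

The closed-loop denominator s² + 4s + 12.71 gives ω_n = √12.71 = 3.565 and ζ = 4/(2ω_n) = 0.5611.
Damped frequency ω_d = ω_n√(1−ζ²) = 2.951 rad/s, so peak time T_p = π/ω_d = 1.06 s.

T_p = 1.06 s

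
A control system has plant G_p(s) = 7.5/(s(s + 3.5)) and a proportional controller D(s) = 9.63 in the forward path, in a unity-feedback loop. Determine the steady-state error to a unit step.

The open loop D(s)G_p(s) has a pole at the origin (type 1), so the static position error constant is infinite and e_ss = 1/(1+∞) = 0.

0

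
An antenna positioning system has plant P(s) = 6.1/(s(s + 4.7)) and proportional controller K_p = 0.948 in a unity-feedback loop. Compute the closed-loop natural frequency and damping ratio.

1 + K_p·P(s) = 0 gives s² + 4.7s + 5.783 = 0.
Matching s² + 2ζω_n s + ω_n²: ω_n = √5.783 = 2.405 rad/s and 2ζω_n = 4.7, so ζ = 4.7/(2·2.405) = 0.977.

ω_n = 2.4 rad/s, ζ = 0.977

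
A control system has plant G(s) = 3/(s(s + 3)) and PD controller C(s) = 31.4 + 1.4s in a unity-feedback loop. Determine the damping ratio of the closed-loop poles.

Forward path: (31.4 + 1.4s)·3/(s(s+3)). The closed-loop characteristic equation is s² + (3 + 3·1.4)s + 3·31.4 = 0.
That is s² + 7.2s + 94.2 = 0, so ω_n = 9.706 rad/s and ζ = 7.2/(2·9.706) = 0.3709.

ζ = 0.371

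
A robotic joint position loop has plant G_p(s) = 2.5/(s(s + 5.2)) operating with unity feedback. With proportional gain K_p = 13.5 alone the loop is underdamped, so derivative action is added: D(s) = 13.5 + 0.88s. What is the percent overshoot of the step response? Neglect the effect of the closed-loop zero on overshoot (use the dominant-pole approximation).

7.46%

Forward path: (13.5 + 0.88s)·2.5/(s(s+5.2)). The closed-loop characteristic equation is s² + (5.2 + 2.5·0.88)s + 2.5·13.5 = 0.
That is s² + 7.4s + 33.75 = 0, so ω_n = 5.809 rad/s and ζ = 7.4/(2·5.809) = 0.6369.
%OS = 100·exp(−πζ/√(1−ζ²)) = 7.46%.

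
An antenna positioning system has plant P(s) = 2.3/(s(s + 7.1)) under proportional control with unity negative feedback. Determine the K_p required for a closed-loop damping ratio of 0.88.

Closed-loop characteristic equation: s² + 7.1s + K_p·2.3 = 0.
So ω_n = √(2.3K_p) and 2ζω_n = 7.1, giving ζ = 7.1/(2√(2.3K_p)).
Setting ζ = 0.88: √(2.3K_p) = 7.1/(2·0.88) = 4.034, so K_p = 16.27/2.3 = 7.08.

K_p = 7.08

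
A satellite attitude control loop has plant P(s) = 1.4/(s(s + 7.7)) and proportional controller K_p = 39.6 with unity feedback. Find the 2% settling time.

T_s ≈ 1.04 s

The closed-loop denominator s² + 7.7s + 55.44 gives ω_n = √55.44 = 7.446 and ζ = 7.7/(2ω_n) = 0.5171.
2% settling time T_s ≈ 4/(ζω_n) = 4/3.85 = 1.04 s.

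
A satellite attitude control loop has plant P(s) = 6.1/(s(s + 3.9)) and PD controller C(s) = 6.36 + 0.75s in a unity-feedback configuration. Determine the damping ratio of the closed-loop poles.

Forward path: (6.36 + 0.75s)·6.1/(s(s+3.9)). The closed-loop characteristic equation is s² + (3.9 + 6.1·0.75)s + 6.1·6.36 = 0.
That is s² + 8.475s + 38.8 = 0, so ω_n = 6.229 rad/s and ζ = 8.475/(2·6.229) = 0.6803.

ζ = 0.68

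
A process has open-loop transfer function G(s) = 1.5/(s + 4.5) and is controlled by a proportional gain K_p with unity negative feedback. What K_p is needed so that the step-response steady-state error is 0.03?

For a type-0 loop with proportional control, e_ss = 1/(1 + K_p·G(0)).
G(0) = 0.3333. Require 1/(1 + K_p·0.3333) = 0.03, so 1 + 0.3333·K_p = 33.33.
K_p = (33.33 − 1)/0.3333 = 97.

K_p = 97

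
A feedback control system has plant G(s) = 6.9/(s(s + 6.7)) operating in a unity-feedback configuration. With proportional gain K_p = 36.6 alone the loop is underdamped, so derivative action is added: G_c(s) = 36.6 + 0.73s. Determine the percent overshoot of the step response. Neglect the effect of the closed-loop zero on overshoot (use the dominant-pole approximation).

28.7%

Forward path: (36.6 + 0.73s)·6.9/(s(s+6.7)). The closed-loop characteristic equation is s² + (6.7 + 6.9·0.73)s + 6.9·36.6 = 0.
That is s² + 11.74s + 252.5 = 0, so ω_n = 15.89 rad/s and ζ = 11.74/(2·15.89) = 0.3693.
%OS = 100·exp(−πζ/√(1−ζ²)) = 28.7%.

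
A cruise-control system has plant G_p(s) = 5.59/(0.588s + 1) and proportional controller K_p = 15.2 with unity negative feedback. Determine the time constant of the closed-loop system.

τ = 0.00684 s

Closed loop: T(s) = K_p·G_p/(1+K_p·G_p) = 84.97/(0.588s + 1 + 84.97), with pole at s = −(1 + 84.97)/0.588 = −146.2.
Closed-loop time constant τ = 1/146.2 = 0.00684 s.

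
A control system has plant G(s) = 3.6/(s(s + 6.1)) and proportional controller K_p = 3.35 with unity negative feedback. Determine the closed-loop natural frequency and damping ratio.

The closed-loop denominator is s(s+6.1) + 3.35·3.6 = s² + 6.1s + 12.06.
So ω_n² = 12.06 ⇒ ω_n = 3.473 rad/s, and ζ = 6.1/(2ω_n) = 0.878.

ω_n = 3.47 rad/s, ζ = 0.878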